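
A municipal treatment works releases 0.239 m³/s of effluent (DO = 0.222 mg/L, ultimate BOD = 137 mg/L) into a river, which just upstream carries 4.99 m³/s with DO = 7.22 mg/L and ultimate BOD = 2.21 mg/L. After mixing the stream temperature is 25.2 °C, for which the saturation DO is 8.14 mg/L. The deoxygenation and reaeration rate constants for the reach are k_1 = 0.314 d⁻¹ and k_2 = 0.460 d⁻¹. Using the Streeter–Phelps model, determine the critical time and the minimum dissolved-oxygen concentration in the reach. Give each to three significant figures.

t_c ≈ 2.13 d; minimum DO ≈ 5.21 mg/L

Mixed DO = (4.99×7.22 + 0.239×0.222)/(4.99+0.239) = 36.08/5.229 = 6.900 mg/L.
Mixed L₀ = (4.99×2.21 + 0.239×137)/(5.229) = 43.77/5.229 = 8.371 mg/L.
Initial deficit D₀ = C_s − DO₀ = 8.14 − 6.900 = 1.240 mg/L.
t_c = (1/0.1460) ln[(0.460/0.314)(1 − 1.240×0.1460/(0.314×8.371))] = 6.849 × ln(1.364) = 2.127 d.
D_c = (0.314/0.460) × 8.371 × e^(−0.314×2.127) = 0.6826 × 8.371 × 0.5129 = 2.931 mg/L.
Minimum DO = 8.14 − 2.931 = 5.209 mg/L.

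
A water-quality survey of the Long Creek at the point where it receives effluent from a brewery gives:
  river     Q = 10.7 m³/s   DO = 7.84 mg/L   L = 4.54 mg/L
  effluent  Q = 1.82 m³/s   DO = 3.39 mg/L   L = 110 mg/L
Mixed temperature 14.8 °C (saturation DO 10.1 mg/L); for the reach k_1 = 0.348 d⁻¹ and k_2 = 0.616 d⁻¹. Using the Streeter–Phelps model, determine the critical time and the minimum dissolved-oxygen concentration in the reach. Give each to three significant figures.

t_c ≈ 1.68 d; minimum DO ≈ 3.85 mg/L

Mixed DO = (10.7×7.84 + 1.82×3.39)/(10.7+1.82) = 90.06/12.52 = 7.193 mg/L.
Mixed L₀ = (10.7×4.54 + 1.82×110)/(12.52) = 248.8/12.52 = 19.87 mg/L.
Initial deficit D₀ = C_s − DO₀ = 10.1 − 7.193 = 2.907 mg/L.
t_c = (1/0.2680) ln[(0.616/0.348)(1 − 2.907×0.2680/(0.348×19.87))] = 3.731 × ln(1.571) = 1.685 d.
D_c = (0.348/0.616) × 19.87 × e^(−0.348×1.685) = 0.5649 × 19.87 × 0.5564 = 6.246 mg/L.
Minimum DO = 10.1 − 6.246 = 3.854 mg/L.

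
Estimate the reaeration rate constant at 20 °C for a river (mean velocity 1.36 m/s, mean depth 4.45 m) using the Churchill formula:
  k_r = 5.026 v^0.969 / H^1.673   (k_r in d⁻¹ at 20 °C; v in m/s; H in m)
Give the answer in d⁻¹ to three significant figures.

k_r = 5.026 × 1.36^0.969 / 4.45^1.673 = 5.026 × 1.347 / 12.15 = 0.5571 d⁻¹.

k_r ≈ 0.557 d⁻¹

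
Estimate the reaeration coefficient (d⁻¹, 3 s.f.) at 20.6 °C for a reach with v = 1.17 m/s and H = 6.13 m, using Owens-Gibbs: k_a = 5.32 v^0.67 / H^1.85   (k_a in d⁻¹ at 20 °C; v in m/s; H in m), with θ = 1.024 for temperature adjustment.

k_a(20) = 5.32 × 1.17^0.67 / 6.13^1.85 = 5.32 × 1.111 / 28.63 = 0.2064 d⁻¹.
k_a(20.6) = 0.2064 × 1.024^(20.6−20) = 0.2064 × 1.014 = 0.2094 d⁻¹.

k_a ≈ 0.209 d⁻¹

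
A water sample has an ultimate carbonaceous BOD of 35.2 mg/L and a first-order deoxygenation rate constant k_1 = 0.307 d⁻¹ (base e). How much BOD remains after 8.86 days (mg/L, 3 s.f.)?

L ≈ 2.32 mg/L

L_t = L₀ e^(−k_1 t) = 35.2 × e^(−0.307×8.86) = 35.2 × 0.06587 = 2.319 mg/L.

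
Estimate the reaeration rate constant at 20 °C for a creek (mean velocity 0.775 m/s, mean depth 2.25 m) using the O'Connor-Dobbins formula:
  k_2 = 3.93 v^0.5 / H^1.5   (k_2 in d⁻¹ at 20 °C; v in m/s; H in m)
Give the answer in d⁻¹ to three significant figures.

k_2 = 3.93 × 0.775^0.5 / 2.25^1.5 = 3.93 × 0.8803 / 3.375 = 1.025 d⁻¹.

k_2 ≈ 1.03 d⁻¹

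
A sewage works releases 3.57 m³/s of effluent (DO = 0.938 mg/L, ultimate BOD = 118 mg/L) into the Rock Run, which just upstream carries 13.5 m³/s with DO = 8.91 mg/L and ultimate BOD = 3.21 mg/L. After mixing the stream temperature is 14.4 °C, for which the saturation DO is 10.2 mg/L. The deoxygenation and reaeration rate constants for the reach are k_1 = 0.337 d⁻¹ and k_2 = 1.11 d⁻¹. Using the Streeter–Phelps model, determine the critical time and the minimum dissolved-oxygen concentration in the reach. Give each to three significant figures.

Mixed DO = (13.5×8.91 + 3.57×0.938)/(13.5+3.57) = 123.6/17.07 = 7.243 mg/L.
Mixed L₀ = (13.5×3.21 + 3.57×118)/(17.07) = 464.6/17.07 = 27.22 mg/L.
Initial deficit D₀ = C_s − DO₀ = 10.2 − 7.243 = 2.957 mg/L.
t_c = (1/0.7730) ln[(1.11/0.337)(1 − 2.957×0.7730/(0.337×27.22))] = 1.294 × ln(2.473) = 1.171 d.
D_c = (0.337/1.11) × 27.22 × e^(−0.337×1.171) = 0.3036 × 27.22 × 0.6739 = 5.568 mg/L.
Minimum DO = 10.2 − 5.568 = 4.632 mg/L.

t_c ≈ 1.17 d; minimum DO ≈ 4.63 mg/L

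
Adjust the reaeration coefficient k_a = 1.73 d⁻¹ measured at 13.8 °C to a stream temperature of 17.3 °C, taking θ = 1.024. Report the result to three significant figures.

k_a ≈ 1.88 d⁻¹

k_a(T₂) = k_a(T₁) · θ^(T₂−T₁) = 1.73 × 1.024^(17.3−13.8)
= 1.73 × 1.024^3.50 = 1.73 × 1.087 = 1.880 d⁻¹.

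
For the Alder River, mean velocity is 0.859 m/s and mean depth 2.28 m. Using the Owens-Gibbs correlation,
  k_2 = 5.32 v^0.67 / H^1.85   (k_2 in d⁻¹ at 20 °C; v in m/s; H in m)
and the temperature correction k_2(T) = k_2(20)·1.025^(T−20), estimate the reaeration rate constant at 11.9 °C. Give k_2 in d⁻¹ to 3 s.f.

k_2(20) = 5.32 × 0.859^0.67 / 2.28^1.85 = 5.32 × 0.9032 / 4.594 = 1.046 d⁻¹.
k_2(11.9) = 1.046 × 1.025^(11.9−20) = 1.046 × 0.8187 = 0.8563 d⁻¹.

k_2 ≈ 0.856 d⁻¹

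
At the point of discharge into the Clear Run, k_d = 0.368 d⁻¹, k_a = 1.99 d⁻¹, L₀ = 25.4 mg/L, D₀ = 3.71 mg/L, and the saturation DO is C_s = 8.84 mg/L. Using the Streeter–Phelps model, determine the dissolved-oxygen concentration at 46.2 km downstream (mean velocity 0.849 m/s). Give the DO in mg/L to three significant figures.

DO ≈ 4.86 mg/L

Travel time t = x/v = 46.2 km / (0.849 m/s) = 46200 m / 0.849 m/s = 54420 s = 0.6298 d.
k_d L₀/(k_a−k_d) = 0.368×25.4/(1.99−0.368) = 9.347/1.622 = 5.763 mg/L.
e^(−k_d t) = e^(−0.368×0.6298) = 0.7931; e^(−k_a t) = e^(−1.99×0.6298) = 0.2855.
D = 5.763 × (0.7931 − 0.2855) + 3.71 × 0.2855 = 2.925 + 1.059 = 3.984 mg/L.
DO = C_s − D = 8.84 − 3.984 = 4.856 mg/L.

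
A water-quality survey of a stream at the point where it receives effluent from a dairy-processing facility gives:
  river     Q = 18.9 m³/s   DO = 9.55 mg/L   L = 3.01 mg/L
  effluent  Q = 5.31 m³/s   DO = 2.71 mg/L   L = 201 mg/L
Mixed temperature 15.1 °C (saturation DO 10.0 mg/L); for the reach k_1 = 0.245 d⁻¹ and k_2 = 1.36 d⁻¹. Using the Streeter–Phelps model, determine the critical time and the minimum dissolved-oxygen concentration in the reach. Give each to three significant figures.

t_c ≈ 1.35 d; minimum DO ≈ 3.99 mg/L

Mixed DO = (18.9×9.55 + 5.31×2.71)/(18.9+5.31) = 194.9/24.21 = 8.050 mg/L.
Mixed L₀ = (18.9×3.01 + 5.31×201)/(24.21) = 1124/24.21 = 46.44 mg/L.
Initial deficit D₀ = C_s − DO₀ = 10.0 − 8.050 = 1.950 mg/L.
t_c = (1/1.115) ln[(1.36/0.245)(1 − 1.950×1.115/(0.245×46.44))] = 0.8969 × ln(4.490) = 1.347 d.
D_c = (0.245/1.36) × 46.44 × e^(−0.245×1.347) = 0.1801 × 46.44 × 0.7189 = 6.014 mg/L.
Minimum DO = 10.0 − 6.014 = 3.986 mg/L.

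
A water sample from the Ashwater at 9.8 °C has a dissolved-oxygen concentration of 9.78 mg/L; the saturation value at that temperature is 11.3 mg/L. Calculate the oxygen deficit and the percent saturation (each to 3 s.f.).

D = C_s − C = 11.3 − 9.78 = 1.52 mg/L.
% saturation = 9.78/11.3 × 100 = 86.5 %.

D ≈ 1.52 mg/L; 86.5 % saturation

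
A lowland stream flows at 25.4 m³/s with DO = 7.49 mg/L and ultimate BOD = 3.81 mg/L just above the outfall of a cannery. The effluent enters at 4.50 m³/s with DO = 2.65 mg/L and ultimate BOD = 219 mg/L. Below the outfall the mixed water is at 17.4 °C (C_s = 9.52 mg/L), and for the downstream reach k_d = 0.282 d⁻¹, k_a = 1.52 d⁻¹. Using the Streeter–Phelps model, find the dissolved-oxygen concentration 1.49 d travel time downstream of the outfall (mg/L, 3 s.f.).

DO ≈ 4.67 mg/L

Mixed DO = (25.4×7.49 + 4.50×2.65)/(25.4+4.50) = 202.2/29.90 = 6.762 mg/L.
Mixed L₀ = (25.4×3.81 + 4.50×219)/(29.90) = 1082/29.90 = 36.20 mg/L.
Initial deficit D₀ = C_s − DO₀ = 9.52 − 6.762 = 2.758 mg/L.
D(1.49) = [0.282×36.20/(1.52−0.282)](e^(−0.282×1.49) − e^(−1.52×1.49)) + 2.758 e^(−1.52×1.49)
= 8.245 × (0.6569 − 0.1039) + 2.758 × 0.1039 = 4.847 mg/L.
DO = 9.52 − 4.847 = 4.673 mg/L.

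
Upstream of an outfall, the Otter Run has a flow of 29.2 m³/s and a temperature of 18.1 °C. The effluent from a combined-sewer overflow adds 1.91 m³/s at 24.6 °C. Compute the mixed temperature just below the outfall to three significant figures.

Flow-weighted mixing: C = (Q_r C_r + Q_w C_w)/(Q_r + Q_w)
= (29.2×18.1 + 1.91×24.6)/(29.2 + 1.91) = 575.5/31.11 = 18.50 °C.

18.5 °C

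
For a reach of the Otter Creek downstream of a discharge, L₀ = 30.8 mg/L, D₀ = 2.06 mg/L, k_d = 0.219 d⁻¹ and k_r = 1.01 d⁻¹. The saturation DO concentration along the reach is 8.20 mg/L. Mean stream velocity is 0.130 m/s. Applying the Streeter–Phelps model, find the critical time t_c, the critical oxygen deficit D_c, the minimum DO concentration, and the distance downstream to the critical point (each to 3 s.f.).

t_c = [1/(k_r−k_d)] ln[(k_r/k_d)(1 − D₀(k_r−k_d)/(k_d L₀))]
= [1/(1.01−0.219)] ln[(1.01/0.219)(1 − 2.06×0.7910/(0.219×30.8))]
= (1/0.7910) ln[4.612 × 0.7584] = 1.264 × ln(3.498) = 1.264 × 1.252 = 1.583 d.
L(t_c) = L₀ e^(−k_d t_c) = 30.8 × 0.7070 = 21.78 mg/L, and at the critical point k_r D_c = k_d L, so D_c = (0.219/1.01) × 21.78 = 4.722 mg/L.
Minimum DO = C_s − D_c = 8.20 − 4.722 = 3.478 mg/L.
x_c = v t_c = 0.130 m/s × 1.583 d × 86400 s/d = 17780 m ≈ 17.8 km.

t_c ≈ 1.58 d; D_c ≈ 4.72 mg/L; min DO ≈ 3.48 mg/L; x_c ≈ 17.8 km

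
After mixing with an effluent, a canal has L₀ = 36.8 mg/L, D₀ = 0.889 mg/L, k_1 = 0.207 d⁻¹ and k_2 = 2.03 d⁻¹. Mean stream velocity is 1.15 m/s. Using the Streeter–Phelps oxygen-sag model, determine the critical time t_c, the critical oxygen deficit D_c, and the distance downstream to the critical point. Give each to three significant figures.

t_c ≈ 1.12 d; D_c ≈ 2.98 mg/L; x_c ≈ 111 km

At the critical point dD/dt = 0, so k_1 L₀ e^(−k_1 t) = k_2 D. Substituting D(t) from the Streeter–Phelps equation and solving for t gives
t_c = ln[(k_2/k_1)(1 − D₀(k_2−k_1)/(k_1 L₀))] / (k_2−k_1).
Here k_2−k_1 = 1.823 d⁻¹ and 1 − D₀(k_2−k_1)/(k_1 L₀) = 1 − 0.889×1.823/(0.207×36.8) = 0.7872, so
t_c = ln(9.807 × 0.7872) / 1.823 = 2.044 / 1.823 = 1.121 d.
L(t_c) = L₀ e^(−k_1 t_c) = 36.8 × 0.7929 = 29.18 mg/L, and at the critical point k_2 D_c = k_1 L, so D_c = (0.207/2.03) × 29.18 = 2.975 mg/L.
x_c = v t_c = 1.15 m/s × 1.121 d × 86400 s/d = 111400 m ≈ 111 km.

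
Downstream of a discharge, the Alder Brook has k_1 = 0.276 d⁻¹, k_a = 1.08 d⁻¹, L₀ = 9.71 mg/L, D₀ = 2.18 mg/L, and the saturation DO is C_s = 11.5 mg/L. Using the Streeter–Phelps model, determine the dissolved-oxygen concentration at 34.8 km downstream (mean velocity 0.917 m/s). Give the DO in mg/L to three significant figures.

DO ≈ 9.26 mg/L

Travel time t = x/v = 34.8 km / (0.917 m/s) = 34800 m / 0.917 m/s = 37950 s = 0.4392 d.
k_1 L₀/(k_a−k_1) = 0.276×9.71/(1.08−0.276) = 2.680/0.8040 = 3.333 mg/L.
e^(−k_1 t) = e^(−0.276×0.4392) = 0.8858; e^(−k_a t) = e^(−1.08×0.4392) = 0.6223.
D = 3.333 × (0.8858 − 0.6223) + 2.18 × 0.6223 = 0.8785 + 1.357 = 2.235 mg/L.
DO = C_s − D = 11.5 − 2.235 = 9.265 mg/L.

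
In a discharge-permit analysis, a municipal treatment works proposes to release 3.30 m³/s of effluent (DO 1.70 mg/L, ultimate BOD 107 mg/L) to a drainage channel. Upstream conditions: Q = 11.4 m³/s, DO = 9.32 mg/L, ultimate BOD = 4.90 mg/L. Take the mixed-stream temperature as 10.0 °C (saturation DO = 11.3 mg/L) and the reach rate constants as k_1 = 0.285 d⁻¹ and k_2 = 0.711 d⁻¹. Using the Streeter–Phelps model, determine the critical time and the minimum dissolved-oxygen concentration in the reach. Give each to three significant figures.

Mixed DO = (11.4×9.32 + 3.30×1.70)/(11.4+3.30) = 111.9/14.70 = 7.609 mg/L.
Mixed L₀ = (11.4×4.90 + 3.30×107)/(14.70) = 409.0/14.70 = 27.82 mg/L.
Initial deficit D₀ = C_s − DO₀ = 11.3 − 7.609 = 3.691 mg/L.
t_c = (1/0.4260) ln[(0.711/0.285)(1 − 3.691×0.4260/(0.285×27.82))] = 2.347 × ln(2.000) = 1.627 d.
D_c = (0.285/0.711) × 27.82 × e^(−0.285×1.627) = 0.4008 × 27.82 × 0.6289 = 7.014 mg/L.
Minimum DO = 11.3 − 7.014 = 4.286 mg/L.

t_c ≈ 1.63 d; minimum DO ≈ 4.29 mg/L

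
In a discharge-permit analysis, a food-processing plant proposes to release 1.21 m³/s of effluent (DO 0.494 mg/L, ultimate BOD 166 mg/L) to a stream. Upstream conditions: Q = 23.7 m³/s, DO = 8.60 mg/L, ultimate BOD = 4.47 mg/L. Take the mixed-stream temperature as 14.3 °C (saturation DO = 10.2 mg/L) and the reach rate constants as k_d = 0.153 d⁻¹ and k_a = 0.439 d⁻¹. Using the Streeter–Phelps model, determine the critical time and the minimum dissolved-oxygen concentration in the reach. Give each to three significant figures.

Mixed DO = (23.7×8.60 + 1.21×0.494)/(23.7+1.21) = 204.4/24.91 = 8.206 mg/L.
Mixed L₀ = (23.7×4.47 + 1.21×166)/(24.91) = 306.8/24.91 = 12.32 mg/L.
Initial deficit D₀ = C_s − DO₀ = 10.2 − 8.206 = 1.994 mg/L.
t_c = (1/0.2860) ln[(0.439/0.153)(1 − 1.994×0.2860/(0.153×12.32))] = 3.497 × ln(2.001) = 2.425 d.
D_c = (0.153/0.439) × 12.32 × e^(−0.153×2.425) = 0.3485 × 12.32 × 0.6900 = 2.962 mg/L.
Minimum DO = 10.2 − 2.962 = 7.238 mg/L.

t_c ≈ 2.43 d; minimum DO ≈ 7.24 mg/L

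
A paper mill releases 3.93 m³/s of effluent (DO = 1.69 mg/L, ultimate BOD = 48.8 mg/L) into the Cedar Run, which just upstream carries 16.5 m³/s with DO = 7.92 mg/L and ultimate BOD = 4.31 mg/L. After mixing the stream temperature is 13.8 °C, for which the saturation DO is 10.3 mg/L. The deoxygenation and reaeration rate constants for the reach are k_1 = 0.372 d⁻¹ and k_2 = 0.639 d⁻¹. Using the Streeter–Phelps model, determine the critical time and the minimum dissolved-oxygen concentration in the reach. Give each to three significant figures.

Mixed DO = (16.5×7.92 + 3.93×1.69)/(16.5+3.93) = 137.3/20.43 = 6.722 mg/L.
Mixed L₀ = (16.5×4.31 + 3.93×48.8)/(20.43) = 262.9/20.43 = 12.87 mg/L.
Initial deficit D₀ = C_s − DO₀ = 10.3 − 6.722 = 3.578 mg/L.
t_c = (1/0.2670) ln[(0.639/0.372)(1 − 3.578×0.2670/(0.372×12.87))] = 3.745 × ln(1.375) = 1.192 d.
D_c = (0.372/0.639) × 12.87 × e^(−0.372×1.192) = 0.5822 × 12.87 × 0.6417 = 4.807 mg/L.
Minimum DO = 10.3 − 4.807 = 5.493 mg/L.

t_c ≈ 1.19 d; minimum DO ≈ 5.49 mg/L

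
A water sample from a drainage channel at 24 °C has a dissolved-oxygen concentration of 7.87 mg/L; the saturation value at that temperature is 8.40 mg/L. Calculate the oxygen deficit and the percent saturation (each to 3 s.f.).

D ≈ 0.530 mg/L; 93.7 % saturation

D = C_s − C = 8.40 − 7.87 = 0.530 mg/L.
% saturation = 7.87/8.40 × 100 = 93.7 %.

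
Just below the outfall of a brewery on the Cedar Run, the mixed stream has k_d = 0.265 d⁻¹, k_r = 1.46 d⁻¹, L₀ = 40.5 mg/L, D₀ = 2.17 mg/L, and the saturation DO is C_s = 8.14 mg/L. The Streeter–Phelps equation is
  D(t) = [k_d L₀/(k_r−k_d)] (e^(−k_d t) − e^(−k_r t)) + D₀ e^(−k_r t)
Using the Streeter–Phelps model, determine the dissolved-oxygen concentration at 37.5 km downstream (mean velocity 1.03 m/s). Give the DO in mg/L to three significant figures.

DO ≈ 3.79 mg/L

Travel time t = x/v = 37.5 km / (1.03 m/s) = 37500 m / 1.03 m/s = 36410 s = 0.4214 d.
k_d L₀/(k_r−k_d) = 0.265×40.5/(1.46−0.265) = 10.73/1.195 = 8.981 mg/L.
e^(−k_d t) = e^(−0.265×0.4214) = 0.8943; e^(−k_r t) = e^(−1.46×0.4214) = 0.5405.
D = 8.981 × (0.8943 − 0.5405) + 2.17 × 0.5405 = 3.178 + 1.173 = 4.351 mg/L.
DO = C_s − D = 8.14 − 4.351 = 3.789 mg/L.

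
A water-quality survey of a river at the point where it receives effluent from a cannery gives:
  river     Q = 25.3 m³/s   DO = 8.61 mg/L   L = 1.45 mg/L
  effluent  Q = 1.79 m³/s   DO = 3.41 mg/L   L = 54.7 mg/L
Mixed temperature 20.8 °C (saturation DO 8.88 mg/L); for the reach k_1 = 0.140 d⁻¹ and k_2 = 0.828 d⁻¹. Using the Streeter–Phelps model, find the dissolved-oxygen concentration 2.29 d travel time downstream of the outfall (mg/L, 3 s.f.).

Mixed DO = (25.3×8.61 + 1.79×3.41)/(25.3+1.79) = 223.9/27.09 = 8.266 mg/L.
Mixed L₀ = (25.3×1.45 + 1.79×54.7)/(27.09) = 134.6/27.09 = 4.969 mg/L.
Initial deficit D₀ = C_s − DO₀ = 8.88 − 8.266 = 0.6136 mg/L.
D(2.29) = [0.140×4.969/(0.828−0.140)](e^(−0.140×2.29) − e^(−0.828×2.29)) + 0.6136 e^(−0.828×2.29)
= 1.011 × (0.7257 − 0.1502) + 0.6136 × 0.1502 = 0.6741 mg/L.
DO = 8.88 − 0.6741 = 8.206 mg/L.

DO ≈ 8.21 mg/L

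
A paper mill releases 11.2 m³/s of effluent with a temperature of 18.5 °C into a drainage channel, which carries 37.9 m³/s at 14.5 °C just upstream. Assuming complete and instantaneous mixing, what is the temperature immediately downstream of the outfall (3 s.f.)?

Flow-weighted mixing: C = (Q_r C_r + Q_w C_w)/(Q_r + Q_w)
= (37.9×14.5 + 11.2×18.5)/(37.9 + 11.2) = 756.8/49.10 = 15.41 °C.

15.4 °C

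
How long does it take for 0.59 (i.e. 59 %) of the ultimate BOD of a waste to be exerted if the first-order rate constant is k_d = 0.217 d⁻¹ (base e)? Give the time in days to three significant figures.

y/L₀ = 1 − e^(−k_d t) = 0.59 ⇒ e^(−k_d t) = 0.410
t = −ln(0.410) / 0.217 = 0.8916 / 0.217 = 4.109 d.

t ≈ 4.11 d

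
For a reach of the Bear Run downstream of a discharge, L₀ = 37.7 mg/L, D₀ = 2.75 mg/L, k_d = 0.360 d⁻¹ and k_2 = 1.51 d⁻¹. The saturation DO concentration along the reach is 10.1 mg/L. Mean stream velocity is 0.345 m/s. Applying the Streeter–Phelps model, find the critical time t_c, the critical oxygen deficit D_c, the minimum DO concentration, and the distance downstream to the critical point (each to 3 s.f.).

With k_2/k_d = 4.194 and 1 − D₀(k_2−k_d)/(k_d L₀) = 0.7670,
t_c = ln(4.194 × 0.7670) / (1.51 − 0.360) = ln(3.217) / 1.150 = 1.168/1.150 = 1.016 d.
L(t_c) = L₀ e^(−k_d t_c) = 37.7 × 0.6937 = 26.15 mg/L, and at the critical point k_2 D_c = k_d L, so D_c = (0.360/1.51) × 26.15 = 6.235 mg/L.
Minimum DO = C_s − D_c = 10.1 − 6.235 = 3.865 mg/L.
x_c = v t_c = 0.345 m/s × 1.016 d × 86400 s/d = 30290 m ≈ 30.3 km.

t_c ≈ 1.02 d; D_c ≈ 6.23 mg/L; min DO ≈ 3.87 mg/L; x_c ≈ 30.3 km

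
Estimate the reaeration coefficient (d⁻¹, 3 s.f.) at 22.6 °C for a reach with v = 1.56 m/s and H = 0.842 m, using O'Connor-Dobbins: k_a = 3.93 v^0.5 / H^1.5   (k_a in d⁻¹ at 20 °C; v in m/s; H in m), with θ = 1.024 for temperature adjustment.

k_a(20) = 3.93 × 1.56^0.5 / 0.842^1.5 = 3.93 × 1.249 / 0.7726 = 6.353 d⁻¹.
k_a(22.6) = 6.353 × 1.024^(22.6−20) = 6.353 × 1.064 = 6.757 d⁻¹.

k_a ≈ 6.76 d⁻¹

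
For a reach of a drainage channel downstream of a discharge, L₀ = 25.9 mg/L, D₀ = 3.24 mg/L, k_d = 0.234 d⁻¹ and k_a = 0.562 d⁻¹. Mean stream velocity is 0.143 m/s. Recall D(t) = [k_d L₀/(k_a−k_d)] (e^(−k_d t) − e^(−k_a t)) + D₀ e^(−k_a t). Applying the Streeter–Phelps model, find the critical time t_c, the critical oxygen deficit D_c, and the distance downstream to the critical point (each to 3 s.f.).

t_c ≈ 2.08 d; D_c ≈ 6.62 mg/L; x_c ≈ 25.7 km

t_c = [1/(k_a−k_d)] ln[(k_a/k_d)(1 − D₀(k_a−k_d)/(k_d L₀))]
= [1/(0.562−0.234)] ln[(0.562/0.234)(1 − 3.24×0.3280/(0.234×25.9))]
= (1/0.3280) ln[2.402 × 0.8247] = 3.049 × ln(1.981) = 3.049 × 0.6834 = 2.083 d.
D_c = (k_d/k_a) L₀ e^(−k_d t_c) = (0.234/0.562) × 25.9 × e^(−0.234×2.083) = 0.4164 × 25.9 × 0.6141 = 6.623 mg/L.
x_c = v t_c = 0.143 m/s × 2.083 d × 86400 s/d = 25740 m ≈ 25.7 km.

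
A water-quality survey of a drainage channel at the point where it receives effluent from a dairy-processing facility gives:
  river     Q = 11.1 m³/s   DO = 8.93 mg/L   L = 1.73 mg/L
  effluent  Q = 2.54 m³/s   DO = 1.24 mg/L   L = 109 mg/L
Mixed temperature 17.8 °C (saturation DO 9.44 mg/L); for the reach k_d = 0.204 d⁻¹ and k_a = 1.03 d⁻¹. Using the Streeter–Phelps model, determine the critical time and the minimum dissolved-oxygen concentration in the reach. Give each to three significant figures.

Mixed DO = (11.1×8.93 + 2.54×1.24)/(11.1+2.54) = 102.3/13.64 = 7.498 mg/L.
Mixed L₀ = (11.1×1.73 + 2.54×109)/(13.64) = 296.1/13.64 = 21.71 mg/L.
Initial deficit D₀ = C_s − DO₀ = 9.44 − 7.498 = 1.942 mg/L.
t_c = (1/0.8260) ln[(1.03/0.204)(1 − 1.942×0.8260/(0.204×21.71))] = 1.211 × ln(3.220) = 1.416 d.
D_c = (0.204/1.03) × 21.71 × e^(−0.204×1.416) = 0.1981 × 21.71 × 0.7492 = 3.221 mg/L.
Minimum DO = 9.44 − 3.221 = 6.219 mg/L.

t_c ≈ 1.42 d; minimum DO ≈ 6.22 mg/L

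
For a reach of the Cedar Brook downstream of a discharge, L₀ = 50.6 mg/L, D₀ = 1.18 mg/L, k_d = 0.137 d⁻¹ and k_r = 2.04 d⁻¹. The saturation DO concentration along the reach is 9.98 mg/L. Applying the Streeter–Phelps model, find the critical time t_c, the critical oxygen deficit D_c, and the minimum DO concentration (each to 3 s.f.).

t_c ≈ 1.21 d; D_c ≈ 2.88 mg/L; min DO ≈ 7.10 mg/L

At the critical point dD/dt = 0, so k_d L₀ e^(−k_d t) = k_r D. Substituting D(t) from the Streeter–Phelps equation and solving for t gives
t_c = ln[(k_r/k_d)(1 − D₀(k_r−k_d)/(k_d L₀))] / (k_r−k_d).
Here k_r−k_d = 1.903 d⁻¹ and 1 − D₀(k_r−k_d)/(k_d L₀) = 1 − 1.18×1.903/(0.137×50.6) = 0.6761, so
t_c = ln(14.89 × 0.6761) / 1.903 = 2.309 / 1.903 = 1.213 d.
D_c = (k_d/k_r) L₀ e^(−k_d t_c) = (0.137/2.04) × 50.6 × e^(−0.137×1.213) = 0.06716 × 50.6 × 0.8468 = 2.878 mg/L.
Minimum DO = C_s − D_c = 9.98 − 2.878 = 7.102 mg/L.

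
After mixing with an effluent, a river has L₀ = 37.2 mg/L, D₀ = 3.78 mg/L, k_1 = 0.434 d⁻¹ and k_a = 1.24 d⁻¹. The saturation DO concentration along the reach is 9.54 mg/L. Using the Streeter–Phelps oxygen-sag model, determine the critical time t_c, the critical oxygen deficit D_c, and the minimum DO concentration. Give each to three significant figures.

At the critical point dD/dt = 0, so k_1 L₀ e^(−k_1 t) = k_a D. Substituting D(t) from the Streeter–Phelps equation and solving for t gives
t_c = ln[(k_a/k_1)(1 − D₀(k_a−k_1)/(k_1 L₀))] / (k_a−k_1).
Here k_a−k_1 = 0.8060 d⁻¹ and 1 − D₀(k_a−k_1)/(k_1 L₀) = 1 − 3.78×0.8060/(0.434×37.2) = 0.8113, so
t_c = ln(2.857 × 0.8113) / 0.8060 = 0.8407 / 0.8060 = 1.043 d.
L(t_c) = L₀ e^(−k_1 t_c) = 37.2 × 0.6359 = 23.66 mg/L, and at the critical point k_a D_c = k_1 L, so D_c = (0.434/1.24) × 23.66 = 8.280 mg/L.
Minimum DO = C_s − D_c = 9.54 − 8.280 = 1.260 mg/L.

t_c ≈ 1.04 d; D_c ≈ 8.28 mg/L; min DO ≈ 1.26 mg/L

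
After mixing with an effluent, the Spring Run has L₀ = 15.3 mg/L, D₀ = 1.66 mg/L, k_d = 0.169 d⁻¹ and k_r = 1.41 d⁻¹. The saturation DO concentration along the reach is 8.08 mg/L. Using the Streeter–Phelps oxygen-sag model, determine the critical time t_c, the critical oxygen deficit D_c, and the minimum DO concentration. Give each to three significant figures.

With k_r/k_d = 8.343 and 1 − D₀(k_r−k_d)/(k_d L₀) = 0.2033,
t_c = ln(8.343 × 0.2033) / (1.41 − 0.169) = ln(1.696) / 1.241 = 0.5283/1.241 = 0.4257 d.
L(t_c) = L₀ e^(−k_d t_c) = 15.3 × 0.9306 = 14.24 mg/L, and at the critical point k_r D_c = k_d L, so D_c = (0.169/1.41) × 14.24 = 1.707 mg/L.
Minimum DO = C_s − D_c = 8.08 − 1.707 = 6.373 mg/L.

t_c ≈ 0.426 d; D_c ≈ 1.71 mg/L; min DO ≈ 6.37 mg/L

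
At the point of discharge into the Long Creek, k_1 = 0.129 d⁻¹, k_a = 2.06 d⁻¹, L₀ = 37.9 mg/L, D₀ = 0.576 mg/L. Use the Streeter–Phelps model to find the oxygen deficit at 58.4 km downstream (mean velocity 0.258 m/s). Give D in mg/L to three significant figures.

D ≈ 1.80 mg/L

Travel time t = x/v = 58.4 km / (0.258 m/s) = 58400 m / 0.258 m/s = 226400 s = 2.620 d.
k_1 L₀/(k_a−k_1) = 0.129×37.9/(2.06−0.129) = 4.889/1.931 = 2.532 mg/L.
e^(−k_1 t) = e^(−0.129×2.620) = 0.7132; e^(−k_a t) = e^(−2.06×2.620) = 0.004530.
D = 2.532 × (0.7132 − 0.004530) + 0.576 × 0.004530 = 1.794 + 0.002610 = 1.797 mg/L.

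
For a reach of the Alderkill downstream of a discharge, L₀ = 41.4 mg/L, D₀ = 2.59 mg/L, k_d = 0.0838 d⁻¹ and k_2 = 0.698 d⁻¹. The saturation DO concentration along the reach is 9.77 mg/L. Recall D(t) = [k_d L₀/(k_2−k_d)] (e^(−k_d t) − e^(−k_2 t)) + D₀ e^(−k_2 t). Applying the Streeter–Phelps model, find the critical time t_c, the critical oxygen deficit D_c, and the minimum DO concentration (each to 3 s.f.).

With k_2/k_d = 8.329 and 1 − D₀(k_2−k_d)/(k_d L₀) = 0.5415,
t_c = ln(8.329 × 0.5415) / (0.698 − 0.0838) = ln(4.510) / 0.6142 = 1.506/0.6142 = 2.452 d.
L(t_c) = L₀ e^(−k_d t_c) = 41.4 × 0.8142 = 33.71 mg/L, and at the critical point k_2 D_c = k_d L, so D_c = (0.0838/0.698) × 33.71 = 4.047 mg/L.
Minimum DO = C_s − D_c = 9.77 − 4.047 = 5.723 mg/L.

t_c ≈ 2.45 d; D_c ≈ 4.05 mg/L; min DO ≈ 5.72 mg/L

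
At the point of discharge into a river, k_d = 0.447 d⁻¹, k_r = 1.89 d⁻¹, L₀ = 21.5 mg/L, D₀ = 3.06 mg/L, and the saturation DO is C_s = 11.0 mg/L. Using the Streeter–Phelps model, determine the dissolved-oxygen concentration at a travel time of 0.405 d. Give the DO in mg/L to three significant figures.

DO ≈ 7.12 mg/L

k_d L₀/(k_r−k_d) = 0.447×21.5/(1.89−0.447) = 9.611/1.443 = 6.660 mg/L.
e^(−k_d t) = e^(−0.447×0.4050) = 0.8344; e^(−k_r t) = e^(−1.89×0.4050) = 0.4651.
D = 6.660 × (0.8344 − 0.4651) + 3.06 × 0.4651 = 2.459 + 1.423 = 3.883 mg/L.
DO = C_s − D = 11.0 − 3.883 = 7.117 mg/L.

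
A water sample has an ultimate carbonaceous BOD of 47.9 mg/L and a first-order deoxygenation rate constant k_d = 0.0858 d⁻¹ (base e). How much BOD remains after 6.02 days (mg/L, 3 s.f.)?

L_t = L₀ e^(−k_d t) = 47.9 × e^(−0.0858×6.02) = 47.9 × 0.5966 = 28.58 mg/L.

L ≈ 28.6 mg/L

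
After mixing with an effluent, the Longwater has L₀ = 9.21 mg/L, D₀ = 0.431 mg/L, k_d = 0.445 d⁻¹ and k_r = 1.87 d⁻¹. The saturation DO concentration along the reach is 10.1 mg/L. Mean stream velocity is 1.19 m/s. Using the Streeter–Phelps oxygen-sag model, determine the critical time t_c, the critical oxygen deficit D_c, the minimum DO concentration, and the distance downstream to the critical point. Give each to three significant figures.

t_c ≈ 0.894 d; D_c ≈ 1.47 mg/L; min DO ≈ 8.63 mg/L; x_c ≈ 91.9 km

With k_r/k_d = 4.202 and 1 − D₀(k_r−k_d)/(k_d L₀) = 0.8501,
t_c = ln(4.202 × 0.8501) / (1.87 − 0.445) = ln(3.573) / 1.425 = 1.273/1.425 = 0.8935 d.
L(t_c) = L₀ e^(−k_d t_c) = 9.21 × 0.6719 = 6.188 mg/L, and at the critical point k_r D_c = k_d L, so D_c = (0.445/1.87) × 6.188 = 1.473 mg/L.
Minimum DO = C_s − D_c = 10.1 − 1.473 = 8.627 mg/L.
x_c = v t_c = 1.19 m/s × 0.8935 d × 86400 s/d = 91870 m ≈ 91.9 km.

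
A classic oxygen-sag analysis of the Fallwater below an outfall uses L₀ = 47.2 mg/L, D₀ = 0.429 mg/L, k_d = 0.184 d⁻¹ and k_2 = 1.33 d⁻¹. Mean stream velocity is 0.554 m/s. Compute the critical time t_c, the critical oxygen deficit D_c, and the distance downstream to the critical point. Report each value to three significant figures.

t_c = [1/(k_2−k_d)] ln[(k_2/k_d)(1 − D₀(k_2−k_d)/(k_d L₀))]
= [1/(1.33−0.184)] ln[(1.33/0.184)(1 − 0.429×1.146/(0.184×47.2))]
= (1/1.146) ln[7.228 × 0.9434] = 0.8726 × ln(6.819) = 0.8726 × 1.920 = 1.675 d.
D_c = (k_d/k_2) L₀ e^(−k_d t_c) = (0.184/1.33) × 47.2 × e^(−0.184×1.675) = 0.1383 × 47.2 × 0.7347 = 4.798 mg/L.
x_c = v t_c = 0.554 m/s × 1.675 d × 86400 s/d = 80180 m ≈ 80.2 km.

t_c ≈ 1.68 d; D_c ≈ 4.80 mg/L; x_c ≈ 80.2 km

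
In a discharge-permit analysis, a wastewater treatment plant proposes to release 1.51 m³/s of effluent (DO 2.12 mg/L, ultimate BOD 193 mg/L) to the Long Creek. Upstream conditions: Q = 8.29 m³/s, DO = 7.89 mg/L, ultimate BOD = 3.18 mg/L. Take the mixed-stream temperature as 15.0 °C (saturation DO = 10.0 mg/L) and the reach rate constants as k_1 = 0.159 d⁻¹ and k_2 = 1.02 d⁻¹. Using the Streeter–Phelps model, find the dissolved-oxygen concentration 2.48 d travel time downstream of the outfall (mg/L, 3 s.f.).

DO ≈ 6.20 mg/L

Mixed DO = (8.29×7.89 + 1.51×2.12)/(8.29+1.51) = 68.61/9.800 = 7.001 mg/L.
Mixed L₀ = (8.29×3.18 + 1.51×193)/(9.800) = 317.8/9.800 = 32.43 mg/L.
Initial deficit D₀ = C_s − DO₀ = 10.0 − 7.001 = 2.999 mg/L.
D(2.48) = [0.159×32.43/(1.02−0.159)](e^(−0.159×2.48) − e^(−1.02×2.48)) + 2.999 e^(−1.02×2.48)
= 5.988 × (0.6741 − 0.07969) + 2.999 × 0.07969 = 3.799 mg/L.
DO = 10.0 − 3.799 = 6.201 mg/L.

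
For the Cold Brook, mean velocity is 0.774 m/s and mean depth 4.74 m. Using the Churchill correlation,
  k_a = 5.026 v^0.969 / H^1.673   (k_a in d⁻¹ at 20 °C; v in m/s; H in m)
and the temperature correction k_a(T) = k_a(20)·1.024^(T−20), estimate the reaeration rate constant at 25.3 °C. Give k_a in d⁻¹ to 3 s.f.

k_a(20) = 5.026 × 0.774^0.969 / 4.74^1.673 = 5.026 × 0.7802 / 13.51 = 0.2903 d⁻¹.
k_a(25.3) = 0.2903 × 1.024^(25.3−20) = 0.2903 × 1.134 = 0.3292 d⁻¹.

k_a ≈ 0.329 d⁻¹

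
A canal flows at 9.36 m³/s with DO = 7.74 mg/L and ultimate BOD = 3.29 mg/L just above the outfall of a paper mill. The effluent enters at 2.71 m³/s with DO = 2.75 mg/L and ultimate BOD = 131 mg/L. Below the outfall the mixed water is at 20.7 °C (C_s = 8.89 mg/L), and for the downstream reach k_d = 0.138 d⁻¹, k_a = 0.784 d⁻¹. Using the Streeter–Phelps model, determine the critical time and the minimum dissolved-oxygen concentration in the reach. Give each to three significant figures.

t_c ≈ 2.06 d; minimum DO ≈ 4.66 mg/L

Mixed DO = (9.36×7.74 + 2.71×2.75)/(9.36+2.71) = 79.90/12.07 = 6.620 mg/L.
Mixed L₀ = (9.36×3.29 + 2.71×131)/(12.07) = 385.8/12.07 = 31.96 mg/L.
Initial deficit D₀ = C_s − DO₀ = 8.89 − 6.620 = 2.270 mg/L.
t_c = (1/0.6460) ln[(0.784/0.138)(1 − 2.270×0.6460/(0.138×31.96))] = 1.548 × ln(3.792) = 2.063 d.
D_c = (0.138/0.784) × 31.96 × e^(−0.138×2.063) = 0.1760 × 31.96 × 0.7522 = 4.232 mg/L.
Minimum DO = 8.89 − 4.232 = 4.658 mg/L.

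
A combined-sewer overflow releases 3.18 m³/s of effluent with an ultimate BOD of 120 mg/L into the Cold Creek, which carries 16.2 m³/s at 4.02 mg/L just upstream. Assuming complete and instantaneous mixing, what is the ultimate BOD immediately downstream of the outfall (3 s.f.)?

23.1 mg/L

Flow-weighted mixing: C = (Q_r C_r + Q_w C_w)/(Q_r + Q_w)
= (16.2×4.02 + 3.18×120)/(16.2 + 3.18) = 446.7/19.38 = 23.05 mg/L.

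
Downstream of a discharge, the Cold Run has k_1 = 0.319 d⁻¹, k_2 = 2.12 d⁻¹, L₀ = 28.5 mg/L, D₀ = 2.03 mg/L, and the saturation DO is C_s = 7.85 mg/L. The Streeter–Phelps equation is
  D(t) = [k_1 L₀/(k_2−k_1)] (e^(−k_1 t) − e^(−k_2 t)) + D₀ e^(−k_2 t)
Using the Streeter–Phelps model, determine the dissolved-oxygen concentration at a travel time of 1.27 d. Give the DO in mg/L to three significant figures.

DO ≈ 4.69 mg/L

k_1 L₀/(k_2−k_1) = 0.319×28.5/(2.12−0.319) = 9.091/1.801 = 5.048 mg/L.
e^(−k_1 t) = e^(−0.319×1.270) = 0.6669; e^(−k_2 t) = e^(−2.12×1.270) = 0.06772.
D = 5.048 × (0.6669 − 0.06772) + 2.03 × 0.06772 = 3.025 + 0.1375 = 3.162 mg/L.
DO = C_s − D = 7.85 − 3.162 = 4.688 mg/L.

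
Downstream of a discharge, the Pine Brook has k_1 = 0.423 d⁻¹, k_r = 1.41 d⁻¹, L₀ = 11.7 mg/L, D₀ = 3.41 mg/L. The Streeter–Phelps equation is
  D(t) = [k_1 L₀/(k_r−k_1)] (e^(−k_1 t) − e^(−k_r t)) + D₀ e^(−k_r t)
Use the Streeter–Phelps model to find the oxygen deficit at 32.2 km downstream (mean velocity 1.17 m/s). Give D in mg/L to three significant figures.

Travel time t = x/v = 32.2 km / (1.17 m/s) = 32200 m / 1.17 m/s = 27520 s = 0.3185 d.
k_1 L₀/(k_r−k_1) = 0.423×11.7/(1.41−0.423) = 4.949/0.9870 = 5.014 mg/L.
e^(−k_1 t) = e^(−0.423×0.3185) = 0.8739; e^(−k_r t) = e^(−1.41×0.3185) = 0.6382.
D = 5.014 × (0.8739 − 0.6382) + 3.41 × 0.6382 = 1.182 + 2.176 = 3.358 mg/L.

D ≈ 3.36 mg/L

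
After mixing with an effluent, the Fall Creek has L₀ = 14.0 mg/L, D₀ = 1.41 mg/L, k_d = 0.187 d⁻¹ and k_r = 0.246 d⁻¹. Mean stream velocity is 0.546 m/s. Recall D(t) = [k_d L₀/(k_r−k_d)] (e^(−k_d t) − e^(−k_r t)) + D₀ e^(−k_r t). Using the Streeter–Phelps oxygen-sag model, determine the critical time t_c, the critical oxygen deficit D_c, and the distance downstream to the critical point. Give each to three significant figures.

t_c = [1/(k_r−k_d)] ln[(k_r/k_d)(1 − D₀(k_r−k_d)/(k_d L₀))]
= [1/(0.246−0.187)] ln[(0.246/0.187)(1 − 1.41×0.05900/(0.187×14.0))]
= (1/0.05900) ln[1.316 × 0.9682] = 16.95 × ln(1.274) = 16.95 × 0.2419 = 4.101 d.
D_c = (k_d/k_r) L₀ e^(−k_d t_c) = (0.187/0.246) × 14.0 × e^(−0.187×4.101) = 0.7602 × 14.0 × 0.4645 = 4.943 mg/L.
x_c = v t_c = 0.546 m/s × 4.101 d × 86400 s/d = 193400 m ≈ 193 km.

t_c ≈ 4.10 d; D_c ≈ 4.94 mg/L; x_c ≈ 193 km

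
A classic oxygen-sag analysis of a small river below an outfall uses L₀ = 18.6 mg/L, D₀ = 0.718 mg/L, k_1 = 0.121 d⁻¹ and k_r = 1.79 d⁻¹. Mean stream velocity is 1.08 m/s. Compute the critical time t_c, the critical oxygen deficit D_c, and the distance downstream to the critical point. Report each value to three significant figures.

t_c ≈ 1.16 d; D_c ≈ 1.09 mg/L; x_c ≈ 108 km

With k_r/k_1 = 14.79 and 1 − D₀(k_r−k_1)/(k_1 L₀) = 0.4675,
t_c = ln(14.79 × 0.4675) / (1.79 − 0.121) = ln(6.917) / 1.669 = 1.934/1.669 = 1.159 d.
D_c = (k_1/k_r) L₀ e^(−k_1 t_c) = (0.121/1.79) × 18.6 × e^(−0.121×1.159) = 0.06760 × 18.6 × 0.8692 = 1.093 mg/L.
x_c = v t_c = 1.08 m/s × 1.159 d × 86400 s/d = 108100 m ≈ 108 km.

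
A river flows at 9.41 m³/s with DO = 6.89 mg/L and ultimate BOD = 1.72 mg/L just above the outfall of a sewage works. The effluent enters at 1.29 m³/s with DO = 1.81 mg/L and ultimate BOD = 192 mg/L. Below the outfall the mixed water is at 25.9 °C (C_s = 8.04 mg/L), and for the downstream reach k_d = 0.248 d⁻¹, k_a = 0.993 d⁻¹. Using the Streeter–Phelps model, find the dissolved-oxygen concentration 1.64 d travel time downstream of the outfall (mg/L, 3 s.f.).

DO ≈ 3.84 mg/L

Mixed DO = (9.41×6.89 + 1.29×1.81)/(9.41+1.29) = 67.17/10.70 = 6.278 mg/L.
Mixed L₀ = (9.41×1.72 + 1.29×192)/(10.70) = 263.9/10.70 = 24.66 mg/L.
Initial deficit D₀ = C_s − DO₀ = 8.04 − 6.278 = 1.762 mg/L.
D(1.64) = [0.248×24.66/(0.993−0.248)](e^(−0.248×1.64) − e^(−0.993×1.64)) + 1.762 e^(−0.993×1.64)
= 8.209 × (0.6658 − 0.1962) + 1.762 × 0.1962 = 4.201 mg/L.
DO = 8.04 − 4.201 = 3.839 mg/L.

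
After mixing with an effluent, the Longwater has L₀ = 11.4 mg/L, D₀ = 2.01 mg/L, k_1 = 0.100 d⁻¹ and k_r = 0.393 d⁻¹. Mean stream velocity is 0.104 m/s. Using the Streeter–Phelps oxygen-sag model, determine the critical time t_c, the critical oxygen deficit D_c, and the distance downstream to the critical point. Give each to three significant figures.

t_c ≈ 2.19 d; D_c ≈ 2.33 mg/L; x_c ≈ 19.7 km

With k_r/k_1 = 3.930 and 1 − D₀(k_r−k_1)/(k_1 L₀) = 0.4834,
t_c = ln(3.930 × 0.4834) / (0.393 − 0.100) = ln(1.900) / 0.2930 = 0.6417/0.2930 = 2.190 d.
L(t_c) = L₀ e^(−k_1 t_c) = 11.4 × 0.8033 = 9.158 mg/L, and at the critical point k_r D_c = k_1 L, so D_c = (0.100/0.393) × 9.158 = 2.330 mg/L.
x_c = v t_c = 0.104 m/s × 2.190 d × 86400 s/d = 19680 m ≈ 19.7 km.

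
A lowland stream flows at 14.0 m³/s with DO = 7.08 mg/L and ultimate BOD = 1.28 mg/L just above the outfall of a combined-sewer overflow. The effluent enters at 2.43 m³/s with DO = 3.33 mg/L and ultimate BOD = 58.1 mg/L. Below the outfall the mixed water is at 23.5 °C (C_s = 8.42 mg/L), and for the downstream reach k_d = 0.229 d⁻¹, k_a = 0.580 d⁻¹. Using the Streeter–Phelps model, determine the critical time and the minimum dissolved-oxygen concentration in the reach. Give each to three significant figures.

t_c ≈ 1.63 d; minimum DO ≈ 5.79 mg/L

Mixed DO = (14.0×7.08 + 2.43×3.33)/(14.0+2.43) = 107.2/16.43 = 6.525 mg/L.
Mixed L₀ = (14.0×1.28 + 2.43×58.1)/(16.43) = 159.1/16.43 = 9.684 mg/L.
Initial deficit D₀ = C_s − DO₀ = 8.42 − 6.525 = 1.895 mg/L.
t_c = (1/0.3510) ln[(0.580/0.229)(1 − 1.895×0.3510/(0.229×9.684))] = 2.849 × ln(1.773) = 1.632 d.
D_c = (0.229/0.580) × 9.684 × e^(−0.229×1.632) = 0.3948 × 9.684 × 0.6882 = 2.631 mg/L.
Minimum DO = 8.42 − 2.631 = 5.789 mg/L.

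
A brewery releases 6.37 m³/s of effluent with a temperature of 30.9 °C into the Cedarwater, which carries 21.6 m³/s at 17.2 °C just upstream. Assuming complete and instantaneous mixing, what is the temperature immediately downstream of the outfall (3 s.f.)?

20.3 °C

Flow-weighted mixing: C = (Q_r C_r + Q_w C_w)/(Q_r + Q_w)
= (21.6×17.2 + 6.37×30.9)/(21.6 + 6.37) = 568.4/27.97 = 20.32 °C.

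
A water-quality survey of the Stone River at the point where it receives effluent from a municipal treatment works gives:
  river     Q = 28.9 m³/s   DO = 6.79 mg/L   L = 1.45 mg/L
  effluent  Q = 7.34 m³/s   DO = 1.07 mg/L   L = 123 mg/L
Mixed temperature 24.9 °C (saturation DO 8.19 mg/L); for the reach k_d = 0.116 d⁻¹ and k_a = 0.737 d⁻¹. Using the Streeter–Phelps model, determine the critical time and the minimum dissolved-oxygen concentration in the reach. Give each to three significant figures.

Mixed DO = (28.9×6.79 + 7.34×1.07)/(28.9+7.34) = 204.1/36.24 = 5.631 mg/L.
Mixed L₀ = (28.9×1.45 + 7.34×123)/(36.24) = 944.7/36.24 = 26.07 mg/L.
Initial deficit D₀ = C_s − DO₀ = 8.19 − 5.631 = 2.559 mg/L.
t_c = (1/0.6210) ln[(0.737/0.116)(1 − 2.559×0.6210/(0.116×26.07))] = 1.610 × ln(3.015) = 1.777 d.
D_c = (0.116/0.737) × 26.07 × e^(−0.116×1.777) = 0.1574 × 26.07 × 0.8137 = 3.339 mg/L.
Minimum DO = 8.19 − 3.339 = 4.851 mg/L.

t_c ≈ 1.78 d; minimum DO ≈ 4.85 mg/L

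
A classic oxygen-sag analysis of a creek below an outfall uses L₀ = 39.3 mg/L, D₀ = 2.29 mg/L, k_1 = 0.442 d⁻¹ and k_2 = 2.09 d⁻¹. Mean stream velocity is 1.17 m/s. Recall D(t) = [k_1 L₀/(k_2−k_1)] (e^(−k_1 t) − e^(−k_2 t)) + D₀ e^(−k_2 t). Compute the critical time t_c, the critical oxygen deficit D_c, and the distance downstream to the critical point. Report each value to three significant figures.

At the critical point dD/dt = 0, so k_1 L₀ e^(−k_1 t) = k_2 D. Substituting D(t) from the Streeter–Phelps equation and solving for t gives
t_c = ln[(k_2/k_1)(1 − D₀(k_2−k_1)/(k_1 L₀))] / (k_2−k_1).
Here k_2−k_1 = 1.648 d⁻¹ and 1 − D₀(k_2−k_1)/(k_1 L₀) = 1 − 2.29×1.648/(0.442×39.3) = 0.7827, so
t_c = ln(4.729 × 0.7827) / 1.648 = 1.309 / 1.648 = 0.7941 d.
L(t_c) = L₀ e^(−k_1 t_c) = 39.3 × 0.7040 = 27.67 mg/L, and at the critical point k_2 D_c = k_1 L, so D_c = (0.442/2.09) × 27.67 = 5.851 mg/L.
x_c = v t_c = 1.17 m/s × 0.7941 d × 86400 s/d = 80270 m ≈ 80.3 km.

t_c ≈ 0.794 d; D_c ≈ 5.85 mg/L; x_c ≈ 80.3 km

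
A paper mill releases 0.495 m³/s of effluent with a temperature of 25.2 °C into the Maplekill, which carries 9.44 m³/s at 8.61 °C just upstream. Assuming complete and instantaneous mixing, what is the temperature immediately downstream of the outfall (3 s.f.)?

9.44 °C

Flow-weighted mixing: C = (Q_r C_r + Q_w C_w)/(Q_r + Q_w)
= (9.44×8.61 + 0.495×25.2)/(9.44 + 0.495) = 93.75/9.935 = 9.437 °C.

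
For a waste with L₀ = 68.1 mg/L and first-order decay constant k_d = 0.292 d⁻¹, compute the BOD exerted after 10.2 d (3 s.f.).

y_t = L₀(1 − e^(−k_d t)) = 68.1 × (1 − e^(−0.292×10.2))
= 68.1 × (1 − 0.05087) = 68.1 × 0.9491 = 64.64 mg/L.

y ≈ 64.6 mg/L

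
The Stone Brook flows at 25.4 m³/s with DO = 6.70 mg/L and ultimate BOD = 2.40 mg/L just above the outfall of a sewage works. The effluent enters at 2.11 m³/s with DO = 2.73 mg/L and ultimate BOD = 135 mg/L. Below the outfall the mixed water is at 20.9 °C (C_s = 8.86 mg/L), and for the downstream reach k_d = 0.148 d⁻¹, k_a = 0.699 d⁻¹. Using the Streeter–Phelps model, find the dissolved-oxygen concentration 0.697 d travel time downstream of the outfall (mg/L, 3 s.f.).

Mixed DO = (25.4×6.70 + 2.11×2.73)/(25.4+2.11) = 175.9/27.51 = 6.396 mg/L.
Mixed L₀ = (25.4×2.40 + 2.11×135)/(27.51) = 345.8/27.51 = 12.57 mg/L.
Initial deficit D₀ = C_s − DO₀ = 8.86 − 6.396 = 2.464 mg/L.
D(0.697) = [0.148×12.57/(0.699−0.148)](e^(−0.148×0.697) − e^(−0.699×0.697)) + 2.464 e^(−0.699×0.697)
= 3.376 × (0.9020 − 0.6143) + 2.464 × 0.6143 = 2.485 mg/L.
DO = 8.86 − 2.485 = 6.375 mg/L.

DO ≈ 6.37 mg/L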